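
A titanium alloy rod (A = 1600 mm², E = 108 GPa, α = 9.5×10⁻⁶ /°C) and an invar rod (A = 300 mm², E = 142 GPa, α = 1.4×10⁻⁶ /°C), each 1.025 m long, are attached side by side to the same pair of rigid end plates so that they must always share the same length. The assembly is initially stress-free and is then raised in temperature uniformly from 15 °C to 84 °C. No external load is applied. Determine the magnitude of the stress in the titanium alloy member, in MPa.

σ ≈ 11.9 MPa (compressive)

Equilibrium of a rigid end plate with no external load gives equal and opposite internal forces ±P in the two members. Since α_{titanium alloy} > α_{invar}, heating drives the titanium alloy into compression and the invar into tension.
Equating the net (thermal + elastic) strains gives |α₁ − α₂|·ΔT = P·[1/(A₁E₁) + 1/(A₂E₂)].
|α₁ − α₂|·ΔT = 8.1×10⁻⁶ × 69 = 0.0005589.
1/(A₁E₁) + 1/(A₂E₂) = 1/(1600×108×10³) + 1/(300×142×10³) = 2.926×10⁻⁸ N⁻¹.
P = 0.0005589 / 2.926×10⁻⁸ = 19100 N = 19.1 kN.
σ_{titanium alloy} = P/A₁ = 19100/1600 = 11.94 MPa, compressive.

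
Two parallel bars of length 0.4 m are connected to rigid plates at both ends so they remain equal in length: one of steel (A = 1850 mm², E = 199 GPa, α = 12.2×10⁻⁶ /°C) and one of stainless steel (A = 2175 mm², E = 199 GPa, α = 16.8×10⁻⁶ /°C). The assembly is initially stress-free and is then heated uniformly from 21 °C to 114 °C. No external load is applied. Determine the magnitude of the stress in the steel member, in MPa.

σ ≈ 46 MPa (tensile)

Both members must finish at the same length. With the larger α, the stainless steel tends to over-expand; the plates restrain it, putting the stainless steel in compression and the steel in tension. With no external load the two internal forces are equal and opposite, magnitude P.
Setting the final lengths equal and cancelling L: (α₁ − α₂)ΔT = P/(A₁E₁) + P/(A₂E₂).
|α₁ − α₂|·ΔT = 4.6×10⁻⁶ × 93 = 0.0004278.
1/(A₁E₁) + 1/(A₂E₂) = 1/(1850×199×10³) + 1/(2175×199×10³) = 5.027×10⁻⁹ N⁻¹.
P = 0.0004278 / 5.027×10⁻⁹ = 85110 N = 85.11 kN.
σ_{steel} = P/A₁ = 85110/1850 = 46 MPa, tensile.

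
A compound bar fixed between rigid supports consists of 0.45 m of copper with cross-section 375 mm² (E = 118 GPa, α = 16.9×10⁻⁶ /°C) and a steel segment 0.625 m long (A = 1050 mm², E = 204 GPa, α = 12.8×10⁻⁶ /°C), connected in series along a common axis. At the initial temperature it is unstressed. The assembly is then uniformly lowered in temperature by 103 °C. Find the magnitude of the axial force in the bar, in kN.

P ≈ 123 kN (tensile)

Free thermal contraction of the whole bar: Σ αᵢΔT Lᵢ = 16.9×10⁻⁶×103×450 + 12.8×10⁻⁶×103×625 = 1.607 mm.
The rigid supports impose zero overall length change; the single axial force P common to all segments must satisfy P Σ Lᵢ/(AᵢEᵢ) = δ_free.
The series flexibility is Σ Lᵢ/(AᵢEᵢ) = 450/(375×118×10³) + 625/(1050×204×10³) = 1.309×10⁻⁵ mm/N.
Hence P = δ_free / Σ(L/AE) = 1.607/1.309×10⁻⁵ = 122.8 kN (tensile).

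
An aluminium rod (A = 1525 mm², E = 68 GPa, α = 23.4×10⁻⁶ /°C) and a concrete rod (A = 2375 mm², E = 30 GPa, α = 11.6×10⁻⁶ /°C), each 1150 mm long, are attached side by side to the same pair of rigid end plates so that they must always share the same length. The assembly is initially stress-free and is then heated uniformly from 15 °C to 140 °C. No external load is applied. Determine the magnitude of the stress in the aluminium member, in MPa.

σ ≈ 40.8 MPa (compressive)

Equilibrium of a rigid end plate with no external load gives equal and opposite internal forces ±P in the two members. Since α_{aluminium} > α_{concrete}, heating drives the aluminium into compression and the concrete into tension.
Compatibility of the two members (thermal + elastic change equal): (α₁ − α₂)ΔT = P·[1/(A₁E₁) + 1/(A₂E₂)].
|α₁ − α₂|·ΔT = 11.8×10⁻⁶ × 125 = 0.001475.
1/(A₁E₁) + 1/(A₂E₂) = 1/(1525×68×10³) + 1/(2375×30×10³) = 2.368×10⁻⁸ N⁻¹.
So P = 0.001475 / 2.368×10⁻⁸ = 62.29 kN.
σ_{aluminium} = P/A₁ = 62290/1525 = 40.85 MPa, compressive.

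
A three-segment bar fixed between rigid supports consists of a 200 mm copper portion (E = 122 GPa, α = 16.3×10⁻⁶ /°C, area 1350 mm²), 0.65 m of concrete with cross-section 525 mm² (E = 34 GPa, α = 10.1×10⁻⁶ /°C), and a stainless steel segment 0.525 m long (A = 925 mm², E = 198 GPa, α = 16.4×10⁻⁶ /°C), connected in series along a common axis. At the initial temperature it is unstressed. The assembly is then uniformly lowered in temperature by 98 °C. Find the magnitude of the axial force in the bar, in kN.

With the walls removed the bar would change length by δ_free = Σ αᵢΔT Lᵢ = 16.3×10⁻⁶×98×200 + 10.1×10⁻⁶×98×650 + 16.4×10⁻⁶×98×525 = 1.807 mm.
The walls prevent any net length change, so an axial force P (same in every segment) develops. Compatibility: P · Σ Lᵢ/(AᵢEᵢ) = δ_free.
The series flexibility is Σ Lᵢ/(AᵢEᵢ) = 200/(1350×122×10³) + 650/(525×34×10³) + 525/(925×198×10³) = 4.05×10⁻⁵ mm/N.
P = 1.807 / 4.05×10⁻⁵ = 44610 N = 44.61 kN, tensile.

P ≈ 44.6 kN (tensile)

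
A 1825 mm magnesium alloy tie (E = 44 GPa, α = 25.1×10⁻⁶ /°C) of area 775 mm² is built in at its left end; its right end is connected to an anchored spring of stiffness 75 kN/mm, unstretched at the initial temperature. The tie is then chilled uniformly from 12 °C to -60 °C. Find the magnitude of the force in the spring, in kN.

Free thermal contraction: δ_free = αΔT L = 25.1×10⁻⁶ × 72 × 1825 = 3.298 mm.
With a force P in the spring, the elastic change of the tie is PL/(AE) and that of the spring is P/k; compatibility requires their sum to equal δ_free.
So P = δ_free / [L/(AE) + 1/k] = 3.298 / [ 1825/(775×44×10³) + 1/(75×10³) ].
P = 3.298 / 6.685×10⁻⁵ = 49330 N.

P ≈ 49.3 kN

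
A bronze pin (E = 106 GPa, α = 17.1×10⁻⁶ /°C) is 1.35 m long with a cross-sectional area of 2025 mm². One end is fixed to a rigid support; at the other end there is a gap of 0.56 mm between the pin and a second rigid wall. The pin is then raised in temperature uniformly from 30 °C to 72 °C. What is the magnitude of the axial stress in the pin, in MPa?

σ ≈ 32.2 MPa (compressive)

Unrestrained expansion: δ_free = αΔT L = 17.1×10⁻⁶ × 42 × 1350 = 0.9696 mm.
The gap closes (δ_free > 0.56 mm) and the wall then resists a further 0.9696 − 0.56 = 0.4096 mm of expansion.
That suppressed elongation corresponds to σ = E·Δ/L = 106×10³ × 0.4096/1350 = 32.16 MPa.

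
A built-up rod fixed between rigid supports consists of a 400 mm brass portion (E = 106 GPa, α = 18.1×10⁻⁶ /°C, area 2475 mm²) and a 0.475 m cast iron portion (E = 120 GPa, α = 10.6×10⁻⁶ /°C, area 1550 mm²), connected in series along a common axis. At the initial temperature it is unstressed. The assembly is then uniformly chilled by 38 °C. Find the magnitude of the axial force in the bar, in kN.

P ≈ 114 kN (tensile)

With the walls removed the bar would change length by δ_free = Σ αᵢΔT Lᵢ = 18.1×10⁻⁶×38×400 + 10.6×10⁻⁶×38×475 = 0.4665 mm.
The rigid supports impose zero overall length change; the single axial force P common to all segments must satisfy P Σ Lᵢ/(AᵢEᵢ) = δ_free.
The series flexibility is Σ Lᵢ/(AᵢEᵢ) = 400/(2475×106×10³) + 475/(1550×120×10³) = 4.078×10⁻⁶ mm/N.
Hence P = δ_free / Σ(L/AE) = 0.4665/4.078×10⁻⁶ = 114.4 kN (tensile).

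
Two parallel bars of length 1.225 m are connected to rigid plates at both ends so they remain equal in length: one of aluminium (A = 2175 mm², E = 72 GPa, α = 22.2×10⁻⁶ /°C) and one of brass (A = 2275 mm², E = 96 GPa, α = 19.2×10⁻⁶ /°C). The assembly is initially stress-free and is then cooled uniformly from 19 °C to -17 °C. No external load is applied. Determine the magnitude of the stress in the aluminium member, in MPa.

Both members must finish at the same length. With the larger α, the aluminium tends to over-contract; the plates restrain it, putting the aluminium in tension and the brass in compression. With no external load the two internal forces are equal and opposite, magnitude P.
Setting the final lengths equal and cancelling L: (α₁ − α₂)ΔT = P/(A₁E₁) + P/(A₂E₂).
|α₁ − α₂|·ΔT = 3×10⁻⁶ × 36 = 0.000108.
1/(A₁E₁) + 1/(A₂E₂) = 1/(2175×72×10³) + 1/(2275×96×10³) = 1.096×10⁻⁸ N⁻¹.
P = 0.000108 / 1.096×10⁻⁸ = 9850 N = 9.85 kN.
σ_{aluminium} = P/A₁ = 9850/2175 = 4.529 MPa, tensile.

σ ≈ 4.53 MPa (tensile)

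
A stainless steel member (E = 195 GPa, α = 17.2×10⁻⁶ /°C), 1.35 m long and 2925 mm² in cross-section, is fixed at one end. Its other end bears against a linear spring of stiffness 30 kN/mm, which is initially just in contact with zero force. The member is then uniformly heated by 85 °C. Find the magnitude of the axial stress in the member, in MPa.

σ ≈ 18.9 MPa (compressive)

The unrestrained thermal change is αΔT L = 17.2×10⁻⁶ × 85 × 1350 = 1.974 mm.
With a force P in the spring, the elastic change of the member is PL/(AE) and that of the spring is P/k; compatibility requires their sum to equal δ_free.
P [ L/(AE) + 1/k ] = δ_free → P [ 1350/(2925×195×10³) + 1/(30×10³) ] = 1.974.
P = 1.974 / 3.57×10⁻⁵ = 55290 N.
σ = P/A = 55290/2925 = 18.9 MPa.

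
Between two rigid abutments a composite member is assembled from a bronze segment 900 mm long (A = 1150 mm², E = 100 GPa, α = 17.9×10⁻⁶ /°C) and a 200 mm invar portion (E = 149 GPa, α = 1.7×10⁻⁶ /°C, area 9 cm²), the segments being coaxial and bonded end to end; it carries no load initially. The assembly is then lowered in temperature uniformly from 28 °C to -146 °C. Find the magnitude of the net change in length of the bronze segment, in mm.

|ΔL| ≈ 0.399 mm

Free thermal contraction of the whole bar: Σ αᵢΔT Lᵢ = 17.9×10⁻⁶×174×900 + 1.7×10⁻⁶×174×200 = 2.862 mm.
The walls prevent any net length change, so an axial force P (same in every segment) develops. Compatibility: P · Σ Lᵢ/(AᵢEᵢ) = δ_free.
Σ Lᵢ/(AᵢEᵢ) = 900/(1150×100×10³) + 200/(900×149×10³) = 9.318×10⁻⁶ mm/N.
So P = 2.862 / 9.318×10⁻⁶ = 307.2 kN, tensile.
For the bronze segment, free thermal change = 17.9×10⁻⁶×174×900 = 2.803 mm and elastic change from P = 307200×900/(1150×100×10³) = 2.404 mm; these oppose, so the net change is 0.399 mm (segment shortens).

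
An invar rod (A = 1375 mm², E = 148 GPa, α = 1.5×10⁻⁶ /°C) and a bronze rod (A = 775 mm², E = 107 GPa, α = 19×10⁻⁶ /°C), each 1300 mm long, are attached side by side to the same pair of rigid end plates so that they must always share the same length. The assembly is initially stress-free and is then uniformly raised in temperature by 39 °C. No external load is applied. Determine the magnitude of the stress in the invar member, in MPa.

Both members must finish at the same length. With the larger α, the bronze tends to over-expand; the plates restrain it, putting the bronze in compression and the invar in tension. With no external load the two internal forces are equal and opposite, magnitude P.
Equating the net (thermal + elastic) strains gives |α₁ − α₂|·ΔT = P·[1/(A₁E₁) + 1/(A₂E₂)].
|α₁ − α₂|·ΔT = 17.5×10⁻⁶ × 39 = 0.0006825.
1/(A₁E₁) + 1/(A₂E₂) = 1/(1375×148×10³) + 1/(775×107×10³) = 1.697×10⁻⁸ N⁻¹.
So P = 0.0006825 / 1.697×10⁻⁸ = 40.21 kN.
σ_{invar} = P/A₁ = 40210/1375 = 29.24 MPa, tensile.

σ ≈ 29.2 MPa (tensile)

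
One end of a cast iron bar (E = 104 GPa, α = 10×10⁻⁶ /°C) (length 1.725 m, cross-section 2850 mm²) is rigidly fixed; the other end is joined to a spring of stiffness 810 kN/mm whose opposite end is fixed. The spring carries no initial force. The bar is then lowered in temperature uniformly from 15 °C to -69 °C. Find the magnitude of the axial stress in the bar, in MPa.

If the spring were absent the bar would shorten by αΔT L = 10×10⁻⁶ × 84 × 1725 = 1.449 mm.
Let P be the tensile force in the spring. The bar extends elastically by PL/(AE) and the spring stretches by P/k; together these equal δ_free.
So P = δ_free / [L/(AE) + 1/k] = 1.449 / [ 1725/(2850×104×10³) + 1/(810×10³) ].
P = 1.449 / 7.054×10⁻⁶ = 205400 N.
σ = P/A = 205400/2850 = 72.07 MPa.

σ ≈ 72.1 MPa (tensile)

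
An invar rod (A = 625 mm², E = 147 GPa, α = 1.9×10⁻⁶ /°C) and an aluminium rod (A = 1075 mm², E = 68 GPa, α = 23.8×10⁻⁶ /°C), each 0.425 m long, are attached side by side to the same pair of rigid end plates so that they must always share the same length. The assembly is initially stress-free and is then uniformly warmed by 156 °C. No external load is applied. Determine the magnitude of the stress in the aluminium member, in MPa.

σ ≈ 129 MPa (compressive)

Equilibrium of a rigid end plate with no external load gives equal and opposite internal forces ±P in the two members. Since α_{aluminium} > α_{invar}, heating drives the aluminium into compression and the invar into tension.
Setting the final lengths equal and cancelling L: (α₁ − α₂)ΔT = P/(A₁E₁) + P/(A₂E₂).
|α₁ − α₂|·ΔT = 21.9×10⁻⁶ × 156 = 0.003416.
1/(A₁E₁) + 1/(A₂E₂) = 1/(625×147×10³) + 1/(1075×68×10³) = 2.456×10⁻⁸ N⁻¹.
So P = 0.003416 / 2.456×10⁻⁸ = 139.1 kN.
σ_{aluminium} = P/A₂ = 139100/1075 = 129.4 MPa, compressive.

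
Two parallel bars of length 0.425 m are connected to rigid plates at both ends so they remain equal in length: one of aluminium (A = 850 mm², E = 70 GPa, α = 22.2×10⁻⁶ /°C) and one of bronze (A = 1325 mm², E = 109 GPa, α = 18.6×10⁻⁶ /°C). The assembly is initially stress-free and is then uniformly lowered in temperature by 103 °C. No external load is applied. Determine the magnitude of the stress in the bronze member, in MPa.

The aluminium has the larger α, so on cooling it would change length more than the bronze if both were free. The rigid plates force a common final length, so the aluminium is put into tension and the bronze into compression, with equal and opposite forces P (no external load).
Compatibility of the two members (thermal + elastic change equal): (α₁ − α₂)ΔT = P·[1/(A₁E₁) + 1/(A₂E₂)].
|α₁ − α₂|·ΔT = 3.6×10⁻⁶ × 103 = 0.0003708.
1/(A₁E₁) + 1/(A₂E₂) = 1/(850×70×10³) + 1/(1325×109×10³) = 2.373×10⁻⁸ N⁻¹.
P = 0.0003708 / 2.373×10⁻⁸ = 15630 N = 15.63 kN.
σ_{bronze} = P/A₂ = 15630/1325 = 11.79 MPa, compressive.

σ ≈ 11.8 MPa (compressive)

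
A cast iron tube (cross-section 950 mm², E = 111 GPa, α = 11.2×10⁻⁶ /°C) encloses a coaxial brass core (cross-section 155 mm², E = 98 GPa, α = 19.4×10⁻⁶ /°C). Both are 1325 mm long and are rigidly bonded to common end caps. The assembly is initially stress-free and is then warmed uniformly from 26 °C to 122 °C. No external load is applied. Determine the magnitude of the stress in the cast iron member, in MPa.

σ ≈ 11 MPa (tensile)

Equilibrium of a rigid end plate with no external load gives equal and opposite internal forces ±P in the two members. Since α_{brass} > α_{cast iron}, heating drives the brass into compression and the cast iron into tension.
Compatibility of the two members (thermal + elastic change equal): (α₁ − α₂)ΔT = P·[1/(A₁E₁) + 1/(A₂E₂)].
|α₁ − α₂|·ΔT = 8.2×10⁻⁶ × 96 = 0.0007872.
1/(A₁E₁) + 1/(A₂E₂) = 1/(950×111×10³) + 1/(155×98×10³) = 7.532×10⁻⁸ N⁻¹.
So P = 0.0007872 / 7.532×10⁻⁸ = 10.45 kN.
σ_{cast iron} = P/A₁ = 10450/950 = 11 MPa, tensile.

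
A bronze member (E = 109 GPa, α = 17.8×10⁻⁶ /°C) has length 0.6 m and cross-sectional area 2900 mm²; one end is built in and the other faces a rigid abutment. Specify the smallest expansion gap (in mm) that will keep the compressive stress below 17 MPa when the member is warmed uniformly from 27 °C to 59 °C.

g ≈ 0.248 mm

With no wall the member would lengthen by αΔT L = 17.8×10⁻⁶ × 32 × 600 = 0.3418 mm.
At the allowable stress the elastic shortening the wall may impose is σL/E = 17 × 600 / (109×10³) = 0.09358 mm.
So the gap has to take up the difference, g_min = δ_free − σL/E = 0.3418 − 0.09358 = 0.2482 mm.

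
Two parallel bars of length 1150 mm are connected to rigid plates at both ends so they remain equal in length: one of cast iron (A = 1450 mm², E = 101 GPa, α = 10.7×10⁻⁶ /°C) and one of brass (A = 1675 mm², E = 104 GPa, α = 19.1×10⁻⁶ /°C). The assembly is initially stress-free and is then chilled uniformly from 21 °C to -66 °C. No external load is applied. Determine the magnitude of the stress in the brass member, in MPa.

σ ≈ 34.7 MPa (tensile)

The brass has the larger α, so on cooling it would change length more than the cast iron if both were free. The rigid plates force a common final length, so the brass is put into tension and the cast iron into compression, with equal and opposite forces P (no external load).
Setting the final lengths equal and cancelling L: (α₁ − α₂)ΔT = P/(A₁E₁) + P/(A₂E₂).
|α₁ − α₂|·ΔT = 8.4×10⁻⁶ × 87 = 0.0007308.
1/(A₁E₁) + 1/(A₂E₂) = 1/(1450×101×10³) + 1/(1675×104×10³) = 1.257×10⁻⁸ N⁻¹.
P = 0.0007308 / 1.257×10⁻⁸ = 58140 N = 58.14 kN.
σ_{brass} = P/A₂ = 58140/1675 = 34.71 MPa, tensile.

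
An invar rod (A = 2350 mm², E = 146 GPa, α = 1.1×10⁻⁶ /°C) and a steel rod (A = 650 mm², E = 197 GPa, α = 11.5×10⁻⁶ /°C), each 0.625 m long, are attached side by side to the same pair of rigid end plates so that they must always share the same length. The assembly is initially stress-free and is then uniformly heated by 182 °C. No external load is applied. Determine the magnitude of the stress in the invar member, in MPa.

The steel has the larger α, so on heating it would change length more than the invar if both were free. The rigid plates force a common final length, so the steel is put into compression and the invar into tension, with equal and opposite forces P (no external load).
Compatibility of the two members (thermal + elastic change equal): (α₁ − α₂)ΔT = P·[1/(A₁E₁) + 1/(A₂E₂)].
|α₁ − α₂|·ΔT = 10.4×10⁻⁶ × 182 = 0.001893.
1/(A₁E₁) + 1/(A₂E₂) = 1/(2350×146×10³) + 1/(650×197×10³) = 1.072×10⁻⁸ N⁻¹.
So P = 0.001893 / 1.072×10⁻⁸ = 176.5 kN.
σ_{invar} = P/A₁ = 176500/2350 = 75.11 MPa, tensile.

σ ≈ 75.1 MPa (tensile)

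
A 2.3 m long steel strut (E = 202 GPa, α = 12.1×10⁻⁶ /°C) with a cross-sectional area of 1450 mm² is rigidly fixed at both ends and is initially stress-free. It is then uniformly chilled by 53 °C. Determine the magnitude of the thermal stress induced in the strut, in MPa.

Because both ends are immovable the net strain is zero, and the suppressed thermal strain is αΔT = 12.1×10⁻⁶ × 53 = 641.3×10⁻⁶.
σ = EαΔT = 202×10³ × 12.1×10⁻⁶ × 53 = 129.5 MPa (tensile; the strut is trying to contract).

σ ≈ 130 MPa (tensile)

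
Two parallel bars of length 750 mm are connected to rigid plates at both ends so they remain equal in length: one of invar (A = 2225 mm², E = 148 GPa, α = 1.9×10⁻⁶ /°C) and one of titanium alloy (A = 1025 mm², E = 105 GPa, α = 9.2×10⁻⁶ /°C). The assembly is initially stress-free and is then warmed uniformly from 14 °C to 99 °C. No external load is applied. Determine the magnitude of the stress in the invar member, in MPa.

Equilibrium of a rigid end plate with no external load gives equal and opposite internal forces ±P in the two members. Since α_{titanium alloy} > α_{invar}, heating drives the titanium alloy into compression and the invar into tension.
Compatibility of the two members (thermal + elastic change equal): (α₁ − α₂)ΔT = P·[1/(A₁E₁) + 1/(A₂E₂)].
|α₁ − α₂|·ΔT = 7.3×10⁻⁶ × 85 = 0.0006205.
1/(A₁E₁) + 1/(A₂E₂) = 1/(2225×148×10³) + 1/(1025×105×10³) = 1.233×10⁻⁸ N⁻¹.
P = 0.0006205 / 1.233×10⁻⁸ = 50330 N = 50.33 kN.
σ_{invar} = P/A₁ = 50330/2225 = 22.62 MPa, tensile.

σ ≈ 22.6 MPa (tensile)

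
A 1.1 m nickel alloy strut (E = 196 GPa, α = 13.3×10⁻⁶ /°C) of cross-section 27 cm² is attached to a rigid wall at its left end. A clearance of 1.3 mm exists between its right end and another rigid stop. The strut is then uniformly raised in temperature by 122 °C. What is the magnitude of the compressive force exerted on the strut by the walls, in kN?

If the wall were absent the strut would grow by αΔT L = 13.3×10⁻⁶ × 122 × 1100 = 1.785 mm.
After closing the 1.3 mm clearance, 1.785 − 1.3 = 0.4849 mm of expansion remains to be suppressed by the wall.
So σ = E(δ_free − g)/L = 196×10³ × 0.4849/1100 = 86.39 MPa.
P = σA = 86.39 × 2700 = 233.3 kN.

P ≈ 233 kN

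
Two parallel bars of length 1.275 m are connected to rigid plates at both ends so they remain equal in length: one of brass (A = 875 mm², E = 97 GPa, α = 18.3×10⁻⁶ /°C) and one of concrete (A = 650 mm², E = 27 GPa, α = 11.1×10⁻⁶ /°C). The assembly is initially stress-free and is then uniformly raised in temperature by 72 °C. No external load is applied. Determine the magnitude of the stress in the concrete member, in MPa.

The brass has the larger α, so on heating it would change length more than the concrete if both were free. The rigid plates force a common final length, so the brass is put into compression and the concrete into tension, with equal and opposite forces P (no external load).
Setting the final lengths equal and cancelling L: (α₁ − α₂)ΔT = P/(A₁E₁) + P/(A₂E₂).
|α₁ − α₂|·ΔT = 7.2×10⁻⁶ × 72 = 0.0005184.
1/(A₁E₁) + 1/(A₂E₂) = 1/(875×97×10³) + 1/(650×27×10³) = 6.876×10⁻⁸ N⁻¹.
So P = 0.0005184 / 6.876×10⁻⁸ = 7.539 kN.
σ_{concrete} = P/A₂ = 7539/650 = 11.6 MPa, tensile.

σ ≈ 11.6 MPa (tensile)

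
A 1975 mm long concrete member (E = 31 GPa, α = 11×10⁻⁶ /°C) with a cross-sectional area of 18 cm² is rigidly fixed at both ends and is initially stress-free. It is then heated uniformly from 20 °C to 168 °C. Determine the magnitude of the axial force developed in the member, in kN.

P ≈ 90.8 kN (compressive)

The ends cannot move, so σ = EαΔT = 31×10³ × 11×10⁻⁶ × 148 = 50.47 MPa.
Axial force P = σA = 50.47 × 1800 = 90840 N = 90.84 kN, compressive.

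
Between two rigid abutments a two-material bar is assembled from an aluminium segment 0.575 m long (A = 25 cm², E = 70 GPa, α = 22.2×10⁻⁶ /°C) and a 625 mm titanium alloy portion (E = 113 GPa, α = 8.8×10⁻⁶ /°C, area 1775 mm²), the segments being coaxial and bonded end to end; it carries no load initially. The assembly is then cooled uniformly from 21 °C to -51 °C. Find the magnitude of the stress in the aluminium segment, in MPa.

σ ≈ 82.2 MPa (tensile)

If the supports were absent, the total length change would be Σ αᵢΔT Lᵢ = 22.2×10⁻⁶×72×575 + 8.8×10⁻⁶×72×625 = 1.315 mm.
Since the ends are fixed, an axial force P builds up, equal in every segment, with P · Σ Lᵢ/(AᵢEᵢ) = δ_free.
Σ Lᵢ/(AᵢEᵢ) = 575/(2500×70×10³) + 625/(1775×113×10³) = 6.402×10⁻⁶ mm/N.
So P = 1.315 / 6.402×10⁻⁶ = 205.4 kN, tensile.
σ_{aluminium} = P / A = 205400 / 2500 = 82.17 MPa.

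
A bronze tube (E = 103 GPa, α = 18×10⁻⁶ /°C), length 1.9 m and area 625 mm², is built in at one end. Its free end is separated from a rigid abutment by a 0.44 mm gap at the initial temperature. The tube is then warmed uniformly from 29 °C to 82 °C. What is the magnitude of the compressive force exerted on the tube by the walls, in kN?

Free thermal elongation = αΔT L = 18×10⁻⁶ × 53 × 1900 = 1.813 mm.
The gap closes (δ_free > 0.44 mm) and the wall then resists a further 1.813 − 0.44 = 1.373 mm of expansion.
Compatibility: PL/(AE) = 1.373 mm, so σ = P/A = E × (1.373/1900) = 74.41 MPa.
P = σA = 74.41 × 625 = 46.51 kN.

P ≈ 46.5 kN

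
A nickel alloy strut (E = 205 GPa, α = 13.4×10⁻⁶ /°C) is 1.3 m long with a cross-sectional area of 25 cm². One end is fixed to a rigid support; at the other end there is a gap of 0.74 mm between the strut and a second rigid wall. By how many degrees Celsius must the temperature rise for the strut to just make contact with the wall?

The gap closes when αΔT L = 0.74 mm, since the strut is still unstressed at that instant.
ΔT = 0.74 / (13.4×10⁻⁶ × 1300) = 42.48 °C.

ΔT ≈ 42.5 °C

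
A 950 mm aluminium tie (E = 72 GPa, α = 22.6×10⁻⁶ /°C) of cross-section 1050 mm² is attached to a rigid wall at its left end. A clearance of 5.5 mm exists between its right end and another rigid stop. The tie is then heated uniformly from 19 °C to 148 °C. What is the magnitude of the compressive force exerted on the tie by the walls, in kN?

P ≈ 0 kN

Unrestrained expansion: δ_free = αΔT L = 22.6×10⁻⁶ × 129 × 950 = 2.77 mm.
Since δ_free = 2.77 mm is less than the 5.5 mm gap, the tie never touches the wall. No axial force develops.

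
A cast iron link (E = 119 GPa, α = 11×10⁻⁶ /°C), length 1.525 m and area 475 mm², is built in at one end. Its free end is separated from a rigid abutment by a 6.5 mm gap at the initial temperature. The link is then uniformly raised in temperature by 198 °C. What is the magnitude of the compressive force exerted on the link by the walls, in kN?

If the wall were absent the link would grow by αΔT L = 11×10⁻⁶ × 198 × 1525 = 3.321 mm.
This is smaller than the 6.5 mm clearance, so the link expands freely without reaching the stop — the stress is zero.

P ≈ 0 kN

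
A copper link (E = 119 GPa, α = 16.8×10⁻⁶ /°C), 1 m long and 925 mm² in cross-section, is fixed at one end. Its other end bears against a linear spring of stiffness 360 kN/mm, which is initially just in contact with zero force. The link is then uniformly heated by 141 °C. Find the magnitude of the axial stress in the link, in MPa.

Free thermal expansion: δ_free = αΔT L = 16.8×10⁻⁶ × 141 × 1000 = 2.369 mm.
With a force P in the spring, the elastic change of the link is PL/(AE) and that of the spring is P/k; compatibility requires their sum to equal δ_free.
P [ L/(AE) + 1/k ] = δ_free → P [ 1000/(925×119×10³) + 1/(360×10³) ] = 2.369.
P = 2.369 / 1.186×10⁻⁵ = 199700 N.
σ = P/A = 199700/925 = 215.9 MPa.

σ ≈ 216 MPa (compressive)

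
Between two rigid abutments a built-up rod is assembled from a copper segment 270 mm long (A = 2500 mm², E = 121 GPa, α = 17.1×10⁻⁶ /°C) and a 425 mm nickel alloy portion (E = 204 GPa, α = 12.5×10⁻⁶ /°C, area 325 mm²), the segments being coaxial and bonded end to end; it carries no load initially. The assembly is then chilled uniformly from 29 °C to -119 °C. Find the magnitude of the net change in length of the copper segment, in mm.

|ΔL| ≈ 0.504 mm

Free thermal contraction of the whole bar: Σ αᵢΔT Lᵢ = 17.1×10⁻⁶×148×270 + 12.5×10⁻⁶×148×425 = 1.47 mm.
Since the ends are fixed, an axial force P builds up, equal in every segment, with P · Σ Lᵢ/(AᵢEᵢ) = δ_free.
The series flexibility is Σ Lᵢ/(AᵢEᵢ) = 270/(2500×121×10³) + 425/(325×204×10³) = 7.303×10⁻⁶ mm/N.
P = 1.47 / 7.303×10⁻⁶ = 201200 N = 201.2 kN, tensile.
For the copper segment, free thermal change = 17.1×10⁻⁶×148×270 = 0.6833 mm and elastic change from P = 201200×270/(2500×121×10³) = 0.1796 mm; these oppose, so the net change is 0.504 mm (segment shortens).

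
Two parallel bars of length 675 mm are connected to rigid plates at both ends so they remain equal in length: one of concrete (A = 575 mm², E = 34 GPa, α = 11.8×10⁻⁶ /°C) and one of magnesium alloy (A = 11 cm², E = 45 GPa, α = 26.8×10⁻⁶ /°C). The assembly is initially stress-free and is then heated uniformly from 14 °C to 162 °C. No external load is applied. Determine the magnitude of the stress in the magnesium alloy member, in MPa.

Both members must finish at the same length. With the larger α, the magnesium alloy tends to over-expand; the plates restrain it, putting the magnesium alloy in compression and the concrete in tension. With no external load the two internal forces are equal and opposite, magnitude P.
Equating the net (thermal + elastic) strains gives |α₁ − α₂|·ΔT = P·[1/(A₁E₁) + 1/(A₂E₂)].
|α₁ − α₂|·ΔT = 15×10⁻⁶ × 148 = 0.00222.
1/(A₁E₁) + 1/(A₂E₂) = 1/(575×34×10³) + 1/(1100×45×10³) = 7.135×10⁻⁸ N⁻¹.
P = 0.00222 / 7.135×10⁻⁸ = 31110 N = 31.11 kN.
σ_{magnesium alloy} = P/A₂ = 31110/1100 = 28.28 MPa, compressive.

σ ≈ 28.3 MPa (compressive)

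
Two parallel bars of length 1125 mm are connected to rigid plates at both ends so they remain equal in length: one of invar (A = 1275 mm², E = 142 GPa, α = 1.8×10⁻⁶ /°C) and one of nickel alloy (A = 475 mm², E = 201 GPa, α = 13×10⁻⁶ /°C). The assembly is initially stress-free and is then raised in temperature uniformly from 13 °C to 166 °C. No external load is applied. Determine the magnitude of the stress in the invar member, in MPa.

The nickel alloy has the larger α, so on heating it would change length more than the invar if both were free. The rigid plates force a common final length, so the nickel alloy is put into compression and the invar into tension, with equal and opposite forces P (no external load).
Equating the net (thermal + elastic) strains gives |α₁ − α₂|·ΔT = P·[1/(A₁E₁) + 1/(A₂E₂)].
|α₁ − α₂|·ΔT = 11.2×10⁻⁶ × 153 = 0.001714.
1/(A₁E₁) + 1/(A₂E₂) = 1/(1275×142×10³) + 1/(475×201×10³) = 1.6×10⁻⁸ N⁻¹.
So P = 0.001714 / 1.6×10⁻⁸ = 107.1 kN.
σ_{invar} = P/A₁ = 107100/1275 = 84.01 MPa, tensile.

σ ≈ 84 MPa (tensile)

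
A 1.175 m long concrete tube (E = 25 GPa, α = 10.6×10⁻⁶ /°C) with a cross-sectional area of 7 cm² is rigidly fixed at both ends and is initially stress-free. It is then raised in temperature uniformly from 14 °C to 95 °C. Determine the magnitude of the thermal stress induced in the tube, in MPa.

Because both ends are immovable the net strain is zero, and the suppressed thermal strain is αΔT = 10.6×10⁻⁶ × 81 = 858.6×10⁻⁶.
σ = EαΔT = 25×10³ × 10.6×10⁻⁶ × 81 = 21.46 MPa (compressive; the tube is trying to expand).

σ ≈ 21.5 MPa (compressive)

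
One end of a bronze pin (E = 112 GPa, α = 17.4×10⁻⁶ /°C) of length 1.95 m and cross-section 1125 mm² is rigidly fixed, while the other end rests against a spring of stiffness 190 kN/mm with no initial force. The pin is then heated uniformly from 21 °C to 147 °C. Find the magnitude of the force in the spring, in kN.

P ≈ 206 kN

Free thermal expansion: δ_free = αΔT L = 17.4×10⁻⁶ × 126 × 1950 = 4.275 mm.
With a force P in the spring, the elastic change of the pin is PL/(AE) and that of the spring is P/k; compatibility requires their sum to equal δ_free.
So P = δ_free / [L/(AE) + 1/k] = 4.275 / [ 1950/(1125×112×10³) + 1/(190×10³) ].
P = 4.275 / 2.074×10⁻⁵ = 206100 N.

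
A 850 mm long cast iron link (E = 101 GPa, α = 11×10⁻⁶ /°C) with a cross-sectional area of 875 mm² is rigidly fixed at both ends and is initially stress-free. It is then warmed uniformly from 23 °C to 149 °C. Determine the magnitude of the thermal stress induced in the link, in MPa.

σ ≈ 140 MPa (compressive)

Because both ends are immovable the net strain is zero, and the suppressed thermal strain is αΔT = 11×10⁻⁶ × 126 = 1386×10⁻⁶.
Hence σ = E·αΔT = 101×10³ × 1386×10⁻⁶ = 140 MPa, compressive.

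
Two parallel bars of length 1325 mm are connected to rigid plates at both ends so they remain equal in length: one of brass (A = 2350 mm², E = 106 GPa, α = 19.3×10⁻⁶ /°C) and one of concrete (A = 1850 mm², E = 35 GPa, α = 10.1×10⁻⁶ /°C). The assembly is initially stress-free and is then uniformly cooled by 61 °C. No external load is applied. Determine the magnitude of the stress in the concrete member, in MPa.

The brass has the larger α, so on cooling it would change length more than the concrete if both were free. The rigid plates force a common final length, so the brass is put into tension and the concrete into compression, with equal and opposite forces P (no external load).
Setting the final lengths equal and cancelling L: (α₁ − α₂)ΔT = P/(A₁E₁) + P/(A₂E₂).
|α₁ − α₂|·ΔT = 9.2×10⁻⁶ × 61 = 0.0005612.
1/(A₁E₁) + 1/(A₂E₂) = 1/(2350×106×10³) + 1/(1850×35×10³) = 1.946×10⁻⁸ N⁻¹.
P = 0.0005612 / 1.946×10⁻⁸ = 28840 N = 28.84 kN.
σ_{concrete} = P/A₂ = 28840/1850 = 15.59 MPa, compressive.

σ ≈ 15.6 MPa (compressive)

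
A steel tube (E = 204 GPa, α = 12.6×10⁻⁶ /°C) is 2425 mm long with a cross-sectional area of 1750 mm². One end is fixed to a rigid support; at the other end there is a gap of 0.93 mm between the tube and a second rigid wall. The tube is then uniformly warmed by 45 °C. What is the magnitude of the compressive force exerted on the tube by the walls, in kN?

P ≈ 65.5 kN

If the wall were absent the tube would grow by αΔT L = 12.6×10⁻⁶ × 45 × 2425 = 1.375 mm.
This exceeds the 0.93 mm gap, so the wall pushes back. The portion of expansion that must be recovered elastically is δ_free − gap = 1.375 − 0.93 = 0.445 mm.
Compatibility: PL/(AE) = 0.445 mm, so σ = P/A = E × (0.445/2425) = 37.43 MPa.
P = σA = 37.43 × 1750 = 65.51 kN.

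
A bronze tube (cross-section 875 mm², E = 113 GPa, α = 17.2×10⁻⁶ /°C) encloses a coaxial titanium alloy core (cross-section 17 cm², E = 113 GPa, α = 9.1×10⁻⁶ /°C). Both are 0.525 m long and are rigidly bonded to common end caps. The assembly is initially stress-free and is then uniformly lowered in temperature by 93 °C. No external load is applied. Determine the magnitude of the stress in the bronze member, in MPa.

Both members must finish at the same length. With the larger α, the bronze tends to over-contract; the plates restrain it, putting the bronze in tension and the titanium alloy in compression. With no external load the two internal forces are equal and opposite, magnitude P.
Equating the net (thermal + elastic) strains gives |α₁ − α₂|·ΔT = P·[1/(A₁E₁) + 1/(A₂E₂)].
|α₁ − α₂|·ΔT = 8.1×10⁻⁶ × 93 = 0.0007533.
1/(A₁E₁) + 1/(A₂E₂) = 1/(875×113×10³) + 1/(1700×113×10³) = 1.532×10⁻⁸ N⁻¹.
So P = 0.0007533 / 1.532×10⁻⁸ = 49.17 kN.
σ_{bronze} = P/A₁ = 49170/875 = 56.2 MPa, tensile.

σ ≈ 56.2 MPa (tensile)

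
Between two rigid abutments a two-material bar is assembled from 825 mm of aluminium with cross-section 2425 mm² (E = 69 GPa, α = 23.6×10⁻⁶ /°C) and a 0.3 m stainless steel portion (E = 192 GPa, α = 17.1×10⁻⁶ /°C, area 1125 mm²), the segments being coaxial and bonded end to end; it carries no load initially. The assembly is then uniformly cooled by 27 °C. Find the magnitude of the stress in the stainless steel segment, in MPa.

σ ≈ 93.4 MPa (tensile)

Free thermal contraction of the whole bar: Σ αᵢΔT Lᵢ = 23.6×10⁻⁶×27×825 + 17.1×10⁻⁶×27×300 = 0.6642 mm.
Since the ends are fixed, an axial force P builds up, equal in every segment, with P · Σ Lᵢ/(AᵢEᵢ) = δ_free.
Σ Lᵢ/(AᵢEᵢ) = 825/(2425×69×10³) + 300/(1125×192×10³) = 6.319×10⁻⁶ mm/N.
So P = 0.6642 / 6.319×10⁻⁶ = 105.1 kN, tensile.
σ_{stainless steel} = P / A = 105100 / 1125 = 93.43 MPa.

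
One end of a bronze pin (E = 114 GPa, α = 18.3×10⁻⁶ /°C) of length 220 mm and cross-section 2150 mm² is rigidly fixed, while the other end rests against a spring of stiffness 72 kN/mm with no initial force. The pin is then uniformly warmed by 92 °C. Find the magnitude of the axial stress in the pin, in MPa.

σ ≈ 11.7 MPa (compressive)

Free thermal expansion: δ_free = αΔT L = 18.3×10⁻⁶ × 92 × 220 = 0.3704 mm.
Let P be the compressive force at the spring. The pin shortens elastically by PL/(AE) and the spring compresses by P/k; together these equal δ_free.
So P = δ_free / [L/(AE) + 1/k] = 0.3704 / [ 220/(2150×114×10³) + 1/(72×10³) ].
P = 0.3704 / 1.479×10⁻⁵ = 25050 N.
σ = P/A = 25050/2150 = 11.65 MPa.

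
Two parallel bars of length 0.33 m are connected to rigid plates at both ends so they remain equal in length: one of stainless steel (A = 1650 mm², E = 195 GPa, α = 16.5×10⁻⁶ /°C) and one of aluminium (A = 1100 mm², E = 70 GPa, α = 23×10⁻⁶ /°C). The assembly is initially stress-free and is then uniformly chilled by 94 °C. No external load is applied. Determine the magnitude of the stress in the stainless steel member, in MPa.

σ ≈ 23 MPa (compressive)

The aluminium has the larger α, so on cooling it would change length more than the stainless steel if both were free. The rigid plates force a common final length, so the aluminium is put into tension and the stainless steel into compression, with equal and opposite forces P (no external load).
Equating the net (thermal + elastic) strains gives |α₁ − α₂|·ΔT = P·[1/(A₁E₁) + 1/(A₂E₂)].
|α₁ − α₂|·ΔT = 6.5×10⁻⁶ × 94 = 0.000611.
1/(A₁E₁) + 1/(A₂E₂) = 1/(1650×195×10³) + 1/(1100×70×10³) = 1.61×10⁻⁸ N⁻¹.
P = 0.000611 / 1.61×10⁻⁸ = 37960 N = 37.96 kN.
σ_{stainless steel} = P/A₁ = 37960/1650 = 23.01 MPa, compressive.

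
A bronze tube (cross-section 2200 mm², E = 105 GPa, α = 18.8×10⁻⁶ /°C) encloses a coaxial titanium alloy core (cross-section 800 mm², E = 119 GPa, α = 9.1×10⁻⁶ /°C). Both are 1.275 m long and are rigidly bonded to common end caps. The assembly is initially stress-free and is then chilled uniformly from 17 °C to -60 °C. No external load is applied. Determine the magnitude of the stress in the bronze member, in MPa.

The bronze has the larger α, so on cooling it would change length more than the titanium alloy if both were free. The rigid plates force a common final length, so the bronze is put into tension and the titanium alloy into compression, with equal and opposite forces P (no external load).
Compatibility of the two members (thermal + elastic change equal): (α₁ − α₂)ΔT = P·[1/(A₁E₁) + 1/(A₂E₂)].
|α₁ − α₂|·ΔT = 9.7×10⁻⁶ × 77 = 0.0007469.
1/(A₁E₁) + 1/(A₂E₂) = 1/(2200×105×10³) + 1/(800×119×10³) = 1.483×10⁻⁸ N⁻¹.
So P = 0.0007469 / 1.483×10⁻⁸ = 50.35 kN.
σ_{bronze} = P/A₁ = 50350/2200 = 22.89 MPa, tensile.

σ ≈ 22.9 MPa (tensile)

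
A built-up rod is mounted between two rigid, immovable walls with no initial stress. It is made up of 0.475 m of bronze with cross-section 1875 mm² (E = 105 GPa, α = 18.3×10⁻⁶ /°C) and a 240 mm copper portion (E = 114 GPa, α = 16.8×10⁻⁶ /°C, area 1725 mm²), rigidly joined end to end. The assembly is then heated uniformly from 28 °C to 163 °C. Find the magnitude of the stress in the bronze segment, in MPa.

With the walls removed the bar would change length by δ_free = Σ αᵢΔT Lᵢ = 18.3×10⁻⁶×135×475 + 16.8×10⁻⁶×135×240 = 1.718 mm.
The walls prevent any net length change, so an axial force P (same in every segment) develops. Compatibility: P · Σ Lᵢ/(AᵢEᵢ) = δ_free.
Σ Lᵢ/(AᵢEᵢ) = 475/(1875×105×10³) + 240/(1725×114×10³) = 3.633×10⁻⁶ mm/N.
So P = 1.718 / 3.633×10⁻⁶ = 472.8 kN, compressive.
σ_{bronze} = P / A = 472800 / 1875 = 252.2 MPa.

σ ≈ 252 MPa (compressive)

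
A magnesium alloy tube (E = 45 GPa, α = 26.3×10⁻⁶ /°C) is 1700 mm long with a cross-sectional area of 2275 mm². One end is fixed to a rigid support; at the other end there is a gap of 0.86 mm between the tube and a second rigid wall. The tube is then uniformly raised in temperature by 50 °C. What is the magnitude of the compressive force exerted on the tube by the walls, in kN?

Unrestrained expansion: δ_free = αΔT L = 26.3×10⁻⁶ × 50 × 1700 = 2.236 mm.
The gap closes (δ_free > 0.86 mm) and the wall then resists a further 2.236 − 0.86 = 1.376 mm of expansion.
Compatibility: PL/(AE) = 1.376 mm, so σ = P/A = E × (1.376/1700) = 36.41 MPa.
Force on the wall = σA = 36.41 × 2275 mm² = 82.83 kN.

P ≈ 82.8 kN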